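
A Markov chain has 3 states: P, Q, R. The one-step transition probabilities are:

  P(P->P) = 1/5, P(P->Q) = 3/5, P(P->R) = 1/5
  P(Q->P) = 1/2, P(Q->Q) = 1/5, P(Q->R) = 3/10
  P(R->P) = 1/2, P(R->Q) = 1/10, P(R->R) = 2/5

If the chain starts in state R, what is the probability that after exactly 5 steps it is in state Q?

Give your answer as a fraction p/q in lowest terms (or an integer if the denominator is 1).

Computing P^5 by repeated multiplication:
P^1 =
  P: [1/5, 3/5, 1/5]
  Q: [1/2, 1/5, 3/10]
  R: [1/2, 1/10, 2/5]
P^2 =
  P: [11/25, 13/50, 3/10]
  Q: [7/20, 37/100, 7/25]
  R: [7/20, 9/25, 29/100]
P^3 =
  P: [46/125, 173/500, 143/500]
  Q: [79/200, 39/125, 293/1000]
  R: [79/200, 311/1000, 147/500]
P^4 =
  P: [487/1250, 1593/5000, 1459/5000]
  Q: [763/2000, 3287/10000, 1449/5000]
  R: [763/2000, 1643/5000, 2899/10000]
P^5 =
  P: [4789/12500, 16333/50000, 14511/50000]
  Q: [7711/20000, 16181/50000, 29083/100000]
  R: [7711/20000, 32361/100000, 7271/25000]

(P^5)[R -> Q] = 32361/100000

Answer: 32361/100000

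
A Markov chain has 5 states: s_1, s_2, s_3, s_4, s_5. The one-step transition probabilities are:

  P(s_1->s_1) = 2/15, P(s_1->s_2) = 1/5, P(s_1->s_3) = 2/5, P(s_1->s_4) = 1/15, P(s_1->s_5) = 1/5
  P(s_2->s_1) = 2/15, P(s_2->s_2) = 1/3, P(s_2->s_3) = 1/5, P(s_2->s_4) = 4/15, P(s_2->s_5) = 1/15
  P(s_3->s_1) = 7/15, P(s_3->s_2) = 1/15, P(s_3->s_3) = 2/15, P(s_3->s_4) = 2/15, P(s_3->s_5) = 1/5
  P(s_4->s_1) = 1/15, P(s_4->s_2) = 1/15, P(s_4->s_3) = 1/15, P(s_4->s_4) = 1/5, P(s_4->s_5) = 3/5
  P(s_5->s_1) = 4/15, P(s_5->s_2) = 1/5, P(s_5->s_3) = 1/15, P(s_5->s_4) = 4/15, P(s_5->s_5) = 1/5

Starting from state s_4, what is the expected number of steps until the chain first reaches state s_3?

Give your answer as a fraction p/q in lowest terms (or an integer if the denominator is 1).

Answer: 11022/1553

Derivation:
Let h_i = expected steps to first reach s_3 from state i.
Boundary: h_s_3 = 0.
First-step equations for the other states:
  h_s_1 = 1 + 2/15*h_s_1 + 1/5*h_s_2 + 2/5*h_s_3 + 1/15*h_s_4 + 1/5*h_s_5
  h_s_2 = 1 + 2/15*h_s_1 + 1/3*h_s_2 + 1/5*h_s_3 + 4/15*h_s_4 + 1/15*h_s_5
  h_s_4 = 1 + 1/15*h_s_1 + 1/15*h_s_2 + 1/15*h_s_3 + 1/5*h_s_4 + 3/5*h_s_5
  h_s_5 = 1 + 4/15*h_s_1 + 1/5*h_s_2 + 1/15*h_s_3 + 4/15*h_s_4 + 1/5*h_s_5

Substituting h_s_3 = 0 and rearranging gives the linear system (I - Q) h = 1:
  [13/15, -1/5, -1/15, -1/5] . (h_s_1, h_s_2, h_s_4, h_s_5) = 1
  [-2/15, 2/3, -4/15, -1/15] . (h_s_1, h_s_2, h_s_4, h_s_5) = 1
  [-1/15, -1/15, 4/5, -3/5] . (h_s_1, h_s_2, h_s_4, h_s_5) = 1
  [-4/15, -1/5, -4/15, 4/5] . (h_s_1, h_s_2, h_s_4, h_s_5) = 1

Solving yields:
  h_s_1 = 7137/1553
  h_s_2 = 9195/1553
  h_s_4 = 11022/1553
  h_s_5 = 10293/1553

Starting state is s_4, so the expected hitting time is h_s_4 = 11022/1553.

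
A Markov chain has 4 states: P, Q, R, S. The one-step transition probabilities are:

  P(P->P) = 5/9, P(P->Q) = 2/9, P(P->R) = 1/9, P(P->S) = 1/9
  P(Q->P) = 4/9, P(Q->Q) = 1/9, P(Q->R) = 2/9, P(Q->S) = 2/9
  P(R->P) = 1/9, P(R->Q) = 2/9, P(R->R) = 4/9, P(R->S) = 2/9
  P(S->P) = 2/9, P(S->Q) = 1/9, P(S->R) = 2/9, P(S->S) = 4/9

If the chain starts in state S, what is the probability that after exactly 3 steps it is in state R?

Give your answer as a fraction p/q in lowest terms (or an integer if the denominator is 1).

Answer: 178/729

Derivation:
Computing P^3 by repeated multiplication:
P^1 =
  P: [5/9, 2/9, 1/9, 1/9]
  Q: [4/9, 1/9, 2/9, 2/9]
  R: [1/9, 2/9, 4/9, 2/9]
  S: [2/9, 1/9, 2/9, 4/9]
P^2 =
  P: [4/9, 5/27, 5/27, 5/27]
  Q: [10/27, 5/27, 2/9, 2/9]
  R: [7/27, 14/81, 25/81, 7/27]
  S: [8/27, 13/81, 20/81, 8/27]
P^3 =
  P: [95/243, 44/243, 52/243, 52/243]
  Q: [88/243, 43/243, 56/243, 56/243]
  R: [76/243, 127/729, 191/729, 61/243]
  S: [80/243, 125/729, 178/729, 62/243]

(P^3)[S -> R] = 178/729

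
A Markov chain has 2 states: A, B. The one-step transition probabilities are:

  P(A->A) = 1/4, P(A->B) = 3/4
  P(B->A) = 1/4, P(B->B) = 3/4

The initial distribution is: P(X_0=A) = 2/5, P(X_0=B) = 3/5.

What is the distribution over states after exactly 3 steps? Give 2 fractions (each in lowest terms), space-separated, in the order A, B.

Answer: 1/4 3/4

Derivation:
Propagating the distribution step by step (d_{t+1} = d_t * P):
d_0 = (A=2/5, B=3/5)
  d_1[A] = 2/5*1/4 + 3/5*1/4 = 1/4
  d_1[B] = 2/5*3/4 + 3/5*3/4 = 3/4
d_1 = (A=1/4, B=3/4)
  d_2[A] = 1/4*1/4 + 3/4*1/4 = 1/4
  d_2[B] = 1/4*3/4 + 3/4*3/4 = 3/4
d_2 = (A=1/4, B=3/4)
  d_3[A] = 1/4*1/4 + 3/4*1/4 = 1/4
  d_3[B] = 1/4*3/4 + 3/4*3/4 = 3/4
d_3 = (A=1/4, B=3/4)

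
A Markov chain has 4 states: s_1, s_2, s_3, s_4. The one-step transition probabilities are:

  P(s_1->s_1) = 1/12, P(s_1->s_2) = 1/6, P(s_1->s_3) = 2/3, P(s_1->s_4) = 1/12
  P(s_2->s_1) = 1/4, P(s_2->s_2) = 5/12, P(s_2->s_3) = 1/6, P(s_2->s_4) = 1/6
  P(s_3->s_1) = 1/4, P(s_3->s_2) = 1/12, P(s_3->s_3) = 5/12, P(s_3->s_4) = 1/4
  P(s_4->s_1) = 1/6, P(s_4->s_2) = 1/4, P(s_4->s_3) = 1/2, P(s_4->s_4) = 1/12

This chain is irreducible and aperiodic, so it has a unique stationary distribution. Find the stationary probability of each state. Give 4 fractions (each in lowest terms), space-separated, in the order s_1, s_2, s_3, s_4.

Answer: 319/1579 305/1579 684/1579 271/1579

Derivation:
The stationary distribution satisfies pi = pi * P, i.e.:
  pi_s_1 = 1/12*pi_s_1 + 1/4*pi_s_2 + 1/4*pi_s_3 + 1/6*pi_s_4
  pi_s_2 = 1/6*pi_s_1 + 5/12*pi_s_2 + 1/12*pi_s_3 + 1/4*pi_s_4
  pi_s_3 = 2/3*pi_s_1 + 1/6*pi_s_2 + 5/12*pi_s_3 + 1/2*pi_s_4
  pi_s_4 = 1/12*pi_s_1 + 1/6*pi_s_2 + 1/4*pi_s_3 + 1/12*pi_s_4
with normalization: pi_s_1 + pi_s_2 + pi_s_3 + pi_s_4 = 1.

Using the first 3 balance equations plus normalization, the linear system A*pi = b is:
  [-11/12, 1/4, 1/4, 1/6] . pi = 0
  [1/6, -7/12, 1/12, 1/4] . pi = 0
  [2/3, 1/6, -7/12, 1/2] . pi = 0
  [1, 1, 1, 1] . pi = 1

Solving yields:
  pi_s_1 = 319/1579
  pi_s_2 = 305/1579
  pi_s_3 = 684/1579
  pi_s_4 = 271/1579

Verification (pi * P):
  319/1579*1/12 + 305/1579*1/4 + 684/1579*1/4 + 271/1579*1/6 = 319/1579 = pi_s_1  (ok)
  319/1579*1/6 + 305/1579*5/12 + 684/1579*1/12 + 271/1579*1/4 = 305/1579 = pi_s_2  (ok)
  319/1579*2/3 + 305/1579*1/6 + 684/1579*5/12 + 271/1579*1/2 = 684/1579 = pi_s_3  (ok)
  319/1579*1/12 + 305/1579*1/6 + 684/1579*1/4 + 271/1579*1/12 = 271/1579 = pi_s_4  (ok)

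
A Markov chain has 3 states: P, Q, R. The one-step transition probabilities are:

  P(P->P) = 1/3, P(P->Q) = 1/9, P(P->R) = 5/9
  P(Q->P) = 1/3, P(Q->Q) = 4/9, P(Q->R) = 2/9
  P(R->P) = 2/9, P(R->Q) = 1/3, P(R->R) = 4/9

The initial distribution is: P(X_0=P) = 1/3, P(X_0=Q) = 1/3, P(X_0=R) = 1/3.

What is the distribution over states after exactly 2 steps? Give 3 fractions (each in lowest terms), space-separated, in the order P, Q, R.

Propagating the distribution step by step (d_{t+1} = d_t * P):
d_0 = (P=1/3, Q=1/3, R=1/3)
  d_1[P] = 1/3*1/3 + 1/3*1/3 + 1/3*2/9 = 8/27
  d_1[Q] = 1/3*1/9 + 1/3*4/9 + 1/3*1/3 = 8/27
  d_1[R] = 1/3*5/9 + 1/3*2/9 + 1/3*4/9 = 11/27
d_1 = (P=8/27, Q=8/27, R=11/27)
  d_2[P] = 8/27*1/3 + 8/27*1/3 + 11/27*2/9 = 70/243
  d_2[Q] = 8/27*1/9 + 8/27*4/9 + 11/27*1/3 = 73/243
  d_2[R] = 8/27*5/9 + 8/27*2/9 + 11/27*4/9 = 100/243
d_2 = (P=70/243, Q=73/243, R=100/243)

Answer: 70/243 73/243 100/243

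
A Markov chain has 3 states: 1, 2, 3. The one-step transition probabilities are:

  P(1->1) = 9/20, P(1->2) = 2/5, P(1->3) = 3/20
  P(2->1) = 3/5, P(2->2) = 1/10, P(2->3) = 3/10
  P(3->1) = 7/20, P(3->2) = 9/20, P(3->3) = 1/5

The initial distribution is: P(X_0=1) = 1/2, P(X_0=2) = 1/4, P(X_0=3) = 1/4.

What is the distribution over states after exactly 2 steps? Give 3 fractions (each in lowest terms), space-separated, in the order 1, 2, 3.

Answer: 769/1600 247/800 337/1600

Derivation:
Propagating the distribution step by step (d_{t+1} = d_t * P):
d_0 = (1=1/2, 2=1/4, 3=1/4)
  d_1[1] = 1/2*9/20 + 1/4*3/5 + 1/4*7/20 = 37/80
  d_1[2] = 1/2*2/5 + 1/4*1/10 + 1/4*9/20 = 27/80
  d_1[3] = 1/2*3/20 + 1/4*3/10 + 1/4*1/5 = 1/5
d_1 = (1=37/80, 2=27/80, 3=1/5)
  d_2[1] = 37/80*9/20 + 27/80*3/5 + 1/5*7/20 = 769/1600
  d_2[2] = 37/80*2/5 + 27/80*1/10 + 1/5*9/20 = 247/800
  d_2[3] = 37/80*3/20 + 27/80*3/10 + 1/5*1/5 = 337/1600
d_2 = (1=769/1600, 2=247/800, 3=337/1600)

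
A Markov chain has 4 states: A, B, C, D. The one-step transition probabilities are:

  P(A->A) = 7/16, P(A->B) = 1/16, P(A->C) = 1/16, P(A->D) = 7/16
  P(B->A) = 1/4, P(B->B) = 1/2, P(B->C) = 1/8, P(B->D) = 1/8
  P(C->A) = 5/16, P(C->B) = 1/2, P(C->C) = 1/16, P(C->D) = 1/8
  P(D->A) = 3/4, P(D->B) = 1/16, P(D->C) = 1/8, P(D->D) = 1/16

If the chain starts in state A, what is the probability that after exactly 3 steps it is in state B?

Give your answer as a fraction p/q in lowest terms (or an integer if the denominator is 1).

Computing P^3 by repeated multiplication:
P^1 =
  A: [7/16, 1/16, 1/16, 7/16]
  B: [1/4, 1/2, 1/8, 1/8]
  C: [5/16, 1/2, 1/16, 1/8]
  D: [3/4, 1/16, 1/8, 1/16]
P^2 =
  A: [71/128, 15/128, 3/32, 15/64]
  B: [47/128, 43/128, 13/128, 25/128]
  C: [3/8, 79/256, 13/128, 55/256]
  D: [55/128, 37/256, 9/128, 91/256]
P^3 =
  A: [977/2048, 317/2048, 173/2048, 581/2048]
  B: [433/1024, 65/256, 49/512, 233/1024]
  C: [889/2048, 991/4096, 195/2048, 937/4096]
  D: [525/1024, 641/4096, 3/32, 971/4096]

(P^3)[A -> B] = 317/2048

Answer: 317/2048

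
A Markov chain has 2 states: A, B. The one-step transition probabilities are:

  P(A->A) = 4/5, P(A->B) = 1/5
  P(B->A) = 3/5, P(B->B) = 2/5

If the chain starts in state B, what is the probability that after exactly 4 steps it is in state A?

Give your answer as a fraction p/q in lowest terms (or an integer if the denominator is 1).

Computing P^4 by repeated multiplication:
P^1 =
  A: [4/5, 1/5]
  B: [3/5, 2/5]
P^2 =
  A: [19/25, 6/25]
  B: [18/25, 7/25]
P^3 =
  A: [94/125, 31/125]
  B: [93/125, 32/125]
P^4 =
  A: [469/625, 156/625]
  B: [468/625, 157/625]

(P^4)[B -> A] = 468/625

Answer: 468/625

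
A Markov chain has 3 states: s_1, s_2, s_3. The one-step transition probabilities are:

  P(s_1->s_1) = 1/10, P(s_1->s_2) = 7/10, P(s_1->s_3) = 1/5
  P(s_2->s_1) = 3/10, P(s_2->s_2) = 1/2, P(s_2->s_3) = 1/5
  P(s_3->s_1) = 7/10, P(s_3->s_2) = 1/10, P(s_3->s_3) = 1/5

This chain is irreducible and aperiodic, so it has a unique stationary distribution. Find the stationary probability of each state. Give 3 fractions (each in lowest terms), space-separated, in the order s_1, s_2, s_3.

Answer: 19/60 29/60 1/5

Derivation:
The stationary distribution satisfies pi = pi * P, i.e.:
  pi_s_1 = 1/10*pi_s_1 + 3/10*pi_s_2 + 7/10*pi_s_3
  pi_s_2 = 7/10*pi_s_1 + 1/2*pi_s_2 + 1/10*pi_s_3
  pi_s_3 = 1/5*pi_s_1 + 1/5*pi_s_2 + 1/5*pi_s_3
with normalization: pi_s_1 + pi_s_2 + pi_s_3 = 1.

Using the first 2 balance equations plus normalization, the linear system A*pi = b is:
  [-9/10, 3/10, 7/10] . pi = 0
  [7/10, -1/2, 1/10] . pi = 0
  [1, 1, 1] . pi = 1

Solving yields:
  pi_s_1 = 19/60
  pi_s_2 = 29/60
  pi_s_3 = 1/5

Verification (pi * P):
  19/60*1/10 + 29/60*3/10 + 1/5*7/10 = 19/60 = pi_s_1  (ok)
  19/60*7/10 + 29/60*1/2 + 1/5*1/10 = 29/60 = pi_s_2  (ok)
  19/60*1/5 + 29/60*1/5 + 1/5*1/5 = 1/5 = pi_s_3  (ok)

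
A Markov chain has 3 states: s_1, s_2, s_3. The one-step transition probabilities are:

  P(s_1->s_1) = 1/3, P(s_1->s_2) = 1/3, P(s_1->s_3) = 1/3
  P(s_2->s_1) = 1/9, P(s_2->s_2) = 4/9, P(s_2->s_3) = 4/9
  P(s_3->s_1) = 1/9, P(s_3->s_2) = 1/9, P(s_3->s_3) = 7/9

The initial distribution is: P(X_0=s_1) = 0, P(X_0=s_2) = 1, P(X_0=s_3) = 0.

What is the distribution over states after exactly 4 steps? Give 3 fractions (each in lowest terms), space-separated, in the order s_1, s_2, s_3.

Propagating the distribution step by step (d_{t+1} = d_t * P):
d_0 = (s_1=0, s_2=1, s_3=0)
  d_1[s_1] = 0*1/3 + 1*1/9 + 0*1/9 = 1/9
  d_1[s_2] = 0*1/3 + 1*4/9 + 0*1/9 = 4/9
  d_1[s_3] = 0*1/3 + 1*4/9 + 0*7/9 = 4/9
d_1 = (s_1=1/9, s_2=4/9, s_3=4/9)
  d_2[s_1] = 1/9*1/3 + 4/9*1/9 + 4/9*1/9 = 11/81
  d_2[s_2] = 1/9*1/3 + 4/9*4/9 + 4/9*1/9 = 23/81
  d_2[s_3] = 1/9*1/3 + 4/9*4/9 + 4/9*7/9 = 47/81
d_2 = (s_1=11/81, s_2=23/81, s_3=47/81)
  d_3[s_1] = 11/81*1/3 + 23/81*1/9 + 47/81*1/9 = 103/729
  d_3[s_2] = 11/81*1/3 + 23/81*4/9 + 47/81*1/9 = 172/729
  d_3[s_3] = 11/81*1/3 + 23/81*4/9 + 47/81*7/9 = 454/729
d_3 = (s_1=103/729, s_2=172/729, s_3=454/729)
  d_4[s_1] = 103/729*1/3 + 172/729*1/9 + 454/729*1/9 = 935/6561
  d_4[s_2] = 103/729*1/3 + 172/729*4/9 + 454/729*1/9 = 1451/6561
  d_4[s_3] = 103/729*1/3 + 172/729*4/9 + 454/729*7/9 = 4175/6561
d_4 = (s_1=935/6561, s_2=1451/6561, s_3=4175/6561)

Answer: 935/6561 1451/6561 4175/6561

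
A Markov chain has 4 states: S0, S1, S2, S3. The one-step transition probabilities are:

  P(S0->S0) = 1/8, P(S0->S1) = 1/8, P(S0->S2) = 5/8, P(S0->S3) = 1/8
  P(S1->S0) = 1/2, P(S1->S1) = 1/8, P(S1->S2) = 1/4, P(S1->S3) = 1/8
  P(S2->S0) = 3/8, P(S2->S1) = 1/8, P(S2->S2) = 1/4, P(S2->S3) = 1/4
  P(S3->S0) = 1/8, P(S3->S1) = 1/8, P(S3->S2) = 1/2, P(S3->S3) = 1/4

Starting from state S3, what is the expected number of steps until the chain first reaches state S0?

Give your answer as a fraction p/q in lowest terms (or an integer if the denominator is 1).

Answer: 64/17

Derivation:
Let h_i = expected steps to first reach S0 from state i.
Boundary: h_S0 = 0.
First-step equations for the other states:
  h_S1 = 1 + 1/2*h_S0 + 1/8*h_S1 + 1/4*h_S2 + 1/8*h_S3
  h_S2 = 1 + 3/8*h_S0 + 1/8*h_S1 + 1/4*h_S2 + 1/4*h_S3
  h_S3 = 1 + 1/8*h_S0 + 1/8*h_S1 + 1/2*h_S2 + 1/4*h_S3

Substituting h_S0 = 0 and rearranging gives the linear system (I - Q) h = 1:
  [7/8, -1/4, -1/8] . (h_S1, h_S2, h_S3) = 1
  [-1/8, 3/4, -1/4] . (h_S1, h_S2, h_S3) = 1
  [-1/8, -1/2, 3/4] . (h_S1, h_S2, h_S3) = 1

Solving yields:
  h_S1 = 216/85
  h_S2 = 256/85
  h_S3 = 64/17

Starting state is S3, so the expected hitting time is h_S3 = 64/17.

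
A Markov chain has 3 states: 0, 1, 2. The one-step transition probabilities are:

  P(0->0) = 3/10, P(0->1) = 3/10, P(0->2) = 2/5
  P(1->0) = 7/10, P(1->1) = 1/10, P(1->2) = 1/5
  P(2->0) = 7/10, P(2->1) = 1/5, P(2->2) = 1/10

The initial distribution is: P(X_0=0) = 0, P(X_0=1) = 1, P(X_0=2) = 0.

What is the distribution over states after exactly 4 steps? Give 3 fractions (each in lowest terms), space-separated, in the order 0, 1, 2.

Answer: 609/1250 579/2500 703/2500

Derivation:
Propagating the distribution step by step (d_{t+1} = d_t * P):
d_0 = (0=0, 1=1, 2=0)
  d_1[0] = 0*3/10 + 1*7/10 + 0*7/10 = 7/10
  d_1[1] = 0*3/10 + 1*1/10 + 0*1/5 = 1/10
  d_1[2] = 0*2/5 + 1*1/5 + 0*1/10 = 1/5
d_1 = (0=7/10, 1=1/10, 2=1/5)
  d_2[0] = 7/10*3/10 + 1/10*7/10 + 1/5*7/10 = 21/50
  d_2[1] = 7/10*3/10 + 1/10*1/10 + 1/5*1/5 = 13/50
  d_2[2] = 7/10*2/5 + 1/10*1/5 + 1/5*1/10 = 8/25
d_2 = (0=21/50, 1=13/50, 2=8/25)
  d_3[0] = 21/50*3/10 + 13/50*7/10 + 8/25*7/10 = 133/250
  d_3[1] = 21/50*3/10 + 13/50*1/10 + 8/25*1/5 = 27/125
  d_3[2] = 21/50*2/5 + 13/50*1/5 + 8/25*1/10 = 63/250
d_3 = (0=133/250, 1=27/125, 2=63/250)
  d_4[0] = 133/250*3/10 + 27/125*7/10 + 63/250*7/10 = 609/1250
  d_4[1] = 133/250*3/10 + 27/125*1/10 + 63/250*1/5 = 579/2500
  d_4[2] = 133/250*2/5 + 27/125*1/5 + 63/250*1/10 = 703/2500
d_4 = (0=609/1250, 1=579/2500, 2=703/2500)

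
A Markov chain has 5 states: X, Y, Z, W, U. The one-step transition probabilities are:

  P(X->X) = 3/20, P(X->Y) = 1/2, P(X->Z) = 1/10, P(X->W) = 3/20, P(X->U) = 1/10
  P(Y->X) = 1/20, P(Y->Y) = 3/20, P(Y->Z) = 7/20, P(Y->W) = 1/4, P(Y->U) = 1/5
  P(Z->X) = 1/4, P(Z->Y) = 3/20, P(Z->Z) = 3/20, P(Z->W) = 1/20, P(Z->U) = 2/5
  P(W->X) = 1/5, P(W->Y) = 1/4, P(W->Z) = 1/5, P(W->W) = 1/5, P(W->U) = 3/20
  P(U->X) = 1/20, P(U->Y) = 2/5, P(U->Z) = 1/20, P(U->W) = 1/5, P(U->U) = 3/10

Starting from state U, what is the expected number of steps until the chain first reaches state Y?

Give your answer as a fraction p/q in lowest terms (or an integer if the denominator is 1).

Let h_i = expected steps to first reach Y from state i.
Boundary: h_Y = 0.
First-step equations for the other states:
  h_X = 1 + 3/20*h_X + 1/2*h_Y + 1/10*h_Z + 3/20*h_W + 1/10*h_U
  h_Z = 1 + 1/4*h_X + 3/20*h_Y + 3/20*h_Z + 1/20*h_W + 2/5*h_U
  h_W = 1 + 1/5*h_X + 1/4*h_Y + 1/5*h_Z + 1/5*h_W + 3/20*h_U
  h_U = 1 + 1/20*h_X + 2/5*h_Y + 1/20*h_Z + 1/5*h_W + 3/10*h_U

Substituting h_Y = 0 and rearranging gives the linear system (I - Q) h = 1:
  [17/20, -1/10, -3/20, -1/10] . (h_X, h_Z, h_W, h_U) = 1
  [-1/4, 17/20, -1/20, -2/5] . (h_X, h_Z, h_W, h_U) = 1
  [-1/5, -1/5, 4/5, -3/20] . (h_X, h_Z, h_W, h_U) = 1
  [-1/20, -1/20, -1/5, 7/10] . (h_X, h_Z, h_W, h_U) = 1

Solving yields:
  h_X = 118420/47861
  h_Z = 162720/47861
  h_W = 155000/47861
  h_U = 132740/47861

Starting state is U, so the expected hitting time is h_U = 132740/47861.

Answer: 132740/47861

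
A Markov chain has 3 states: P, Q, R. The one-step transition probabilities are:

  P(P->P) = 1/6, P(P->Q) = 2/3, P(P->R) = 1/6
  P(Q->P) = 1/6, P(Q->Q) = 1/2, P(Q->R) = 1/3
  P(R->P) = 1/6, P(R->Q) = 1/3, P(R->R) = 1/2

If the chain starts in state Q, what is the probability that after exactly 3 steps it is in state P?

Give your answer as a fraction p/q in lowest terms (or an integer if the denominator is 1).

Computing P^3 by repeated multiplication:
P^1 =
  P: [1/6, 2/3, 1/6]
  Q: [1/6, 1/2, 1/3]
  R: [1/6, 1/3, 1/2]
P^2 =
  P: [1/6, 1/2, 1/3]
  Q: [1/6, 17/36, 13/36]
  R: [1/6, 4/9, 7/18]
P^3 =
  P: [1/6, 17/36, 13/36]
  Q: [1/6, 101/216, 79/216]
  R: [1/6, 25/54, 10/27]

(P^3)[Q -> P] = 1/6

Answer: 1/6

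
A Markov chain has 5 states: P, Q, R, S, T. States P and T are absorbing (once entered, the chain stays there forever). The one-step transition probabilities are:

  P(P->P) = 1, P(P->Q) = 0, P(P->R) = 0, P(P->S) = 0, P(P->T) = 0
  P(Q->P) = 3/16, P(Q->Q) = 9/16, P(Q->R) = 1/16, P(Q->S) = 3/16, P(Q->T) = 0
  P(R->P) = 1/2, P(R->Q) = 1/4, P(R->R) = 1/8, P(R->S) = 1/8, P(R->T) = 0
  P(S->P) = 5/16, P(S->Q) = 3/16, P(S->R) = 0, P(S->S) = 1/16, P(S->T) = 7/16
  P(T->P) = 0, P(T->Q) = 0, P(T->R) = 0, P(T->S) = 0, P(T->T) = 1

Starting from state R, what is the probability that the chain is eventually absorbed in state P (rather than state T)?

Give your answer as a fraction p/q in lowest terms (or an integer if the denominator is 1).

Let a_i = P(absorbed in P | start in state i).
Boundary conditions: a_P = 1, a_T = 0.
For each transient state i, a_i = sum_j P(i->j) * a_j:
  a_Q = 3/16*a_P + 9/16*a_Q + 1/16*a_R + 3/16*a_S + 0*a_T
  a_R = 1/2*a_P + 1/4*a_Q + 1/8*a_R + 1/8*a_S + 0*a_T
  a_S = 5/16*a_P + 3/16*a_Q + 0*a_R + 1/16*a_S + 7/16*a_T

Substituting a_P = 1 and a_T = 0, rearrange to (I - Q) a = r where r[i] = P(i -> P):
  [7/16, -1/16, -3/16] . (a_Q, a_R, a_S) = 3/16
  [-1/4, 7/8, -1/8] . (a_Q, a_R, a_S) = 1/2
  [-3/16, 0, 15/16] . (a_Q, a_R, a_S) = 5/16

Solving yields:
  a_Q = 485/639
  a_R = 548/639
  a_S = 310/639

Starting state is R, so the absorption probability is a_R = 548/639.

Answer: 548/639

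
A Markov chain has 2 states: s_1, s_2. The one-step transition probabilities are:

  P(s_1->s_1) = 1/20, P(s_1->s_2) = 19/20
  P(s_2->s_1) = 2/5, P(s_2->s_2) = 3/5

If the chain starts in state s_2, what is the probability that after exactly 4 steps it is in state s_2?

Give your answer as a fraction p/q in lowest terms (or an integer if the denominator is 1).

Computing P^4 by repeated multiplication:
P^1 =
  s_1: [1/20, 19/20]
  s_2: [2/5, 3/5]
P^2 =
  s_1: [153/400, 247/400]
  s_2: [13/50, 37/50]
P^3 =
  s_1: [2129/8000, 5871/8000]
  s_2: [309/1000, 691/1000]
P^4 =
  s_1: [49097/160000, 110903/160000]
  s_2: [5837/20000, 14163/20000]

(P^4)[s_2 -> s_2] = 14163/20000

Answer: 14163/20000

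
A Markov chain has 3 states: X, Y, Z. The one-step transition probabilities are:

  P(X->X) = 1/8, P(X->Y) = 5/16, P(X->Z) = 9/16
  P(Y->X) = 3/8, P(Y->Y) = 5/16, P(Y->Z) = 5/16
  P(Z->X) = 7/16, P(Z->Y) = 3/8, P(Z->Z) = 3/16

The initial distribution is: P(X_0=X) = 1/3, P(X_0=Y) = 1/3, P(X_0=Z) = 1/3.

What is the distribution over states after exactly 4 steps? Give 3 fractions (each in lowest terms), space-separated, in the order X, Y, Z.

Propagating the distribution step by step (d_{t+1} = d_t * P):
d_0 = (X=1/3, Y=1/3, Z=1/3)
  d_1[X] = 1/3*1/8 + 1/3*3/8 + 1/3*7/16 = 5/16
  d_1[Y] = 1/3*5/16 + 1/3*5/16 + 1/3*3/8 = 1/3
  d_1[Z] = 1/3*9/16 + 1/3*5/16 + 1/3*3/16 = 17/48
d_1 = (X=5/16, Y=1/3, Z=17/48)
  d_2[X] = 5/16*1/8 + 1/3*3/8 + 17/48*7/16 = 245/768
  d_2[Y] = 5/16*5/16 + 1/3*5/16 + 17/48*3/8 = 257/768
  d_2[Z] = 5/16*9/16 + 1/3*5/16 + 17/48*3/16 = 133/384
d_2 = (X=245/768, Y=257/768, Z=133/384)
  d_3[X] = 245/768*1/8 + 257/768*3/8 + 133/384*7/16 = 649/2048
  d_3[Y] = 245/768*5/16 + 257/768*5/16 + 133/384*3/8 = 2053/6144
  d_3[Z] = 245/768*9/16 + 257/768*5/16 + 133/384*3/16 = 67/192
d_3 = (X=649/2048, Y=2053/6144, Z=67/192)
  d_4[X] = 649/2048*1/8 + 2053/6144*3/8 + 67/192*7/16 = 7805/24576
  d_4[Y] = 649/2048*5/16 + 2053/6144*5/16 + 67/192*3/8 = 1027/3072
  d_4[Z] = 649/2048*9/16 + 2053/6144*5/16 + 67/192*3/16 = 8555/24576
d_4 = (X=7805/24576, Y=1027/3072, Z=8555/24576)

Answer: 7805/24576 1027/3072 8555/24576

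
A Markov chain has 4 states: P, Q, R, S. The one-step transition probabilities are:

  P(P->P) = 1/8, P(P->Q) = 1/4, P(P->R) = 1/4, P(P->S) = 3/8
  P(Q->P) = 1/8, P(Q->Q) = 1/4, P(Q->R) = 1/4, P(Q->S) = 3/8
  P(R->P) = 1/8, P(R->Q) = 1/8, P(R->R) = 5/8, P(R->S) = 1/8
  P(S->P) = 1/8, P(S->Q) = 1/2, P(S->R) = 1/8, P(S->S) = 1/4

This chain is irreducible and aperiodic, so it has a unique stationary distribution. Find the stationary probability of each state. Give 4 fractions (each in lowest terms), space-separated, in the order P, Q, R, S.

The stationary distribution satisfies pi = pi * P, i.e.:
  pi_P = 1/8*pi_P + 1/8*pi_Q + 1/8*pi_R + 1/8*pi_S
  pi_Q = 1/4*pi_P + 1/4*pi_Q + 1/8*pi_R + 1/2*pi_S
  pi_R = 1/4*pi_P + 1/4*pi_Q + 5/8*pi_R + 1/8*pi_S
  pi_S = 3/8*pi_P + 3/8*pi_Q + 1/8*pi_R + 1/4*pi_S
with normalization: pi_P + pi_Q + pi_R + pi_S = 1.

Using the first 3 balance equations plus normalization, the linear system A*pi = b is:
  [-7/8, 1/8, 1/8, 1/8] . pi = 0
  [1/4, -3/4, 1/8, 1/2] . pi = 0
  [1/4, 1/4, -3/8, 1/8] . pi = 0
  [1, 1, 1, 1] . pi = 1

Solving yields:
  pi_P = 1/8
  pi_Q = 93/344
  pi_R = 15/43
  pi_S = 11/43

Verification (pi * P):
  1/8*1/8 + 93/344*1/8 + 15/43*1/8 + 11/43*1/8 = 1/8 = pi_P  (ok)
  1/8*1/4 + 93/344*1/4 + 15/43*1/8 + 11/43*1/2 = 93/344 = pi_Q  (ok)
  1/8*1/4 + 93/344*1/4 + 15/43*5/8 + 11/43*1/8 = 15/43 = pi_R  (ok)
  1/8*3/8 + 93/344*3/8 + 15/43*1/8 + 11/43*1/4 = 11/43 = pi_S  (ok)

Answer: 1/8 93/344 15/43 11/43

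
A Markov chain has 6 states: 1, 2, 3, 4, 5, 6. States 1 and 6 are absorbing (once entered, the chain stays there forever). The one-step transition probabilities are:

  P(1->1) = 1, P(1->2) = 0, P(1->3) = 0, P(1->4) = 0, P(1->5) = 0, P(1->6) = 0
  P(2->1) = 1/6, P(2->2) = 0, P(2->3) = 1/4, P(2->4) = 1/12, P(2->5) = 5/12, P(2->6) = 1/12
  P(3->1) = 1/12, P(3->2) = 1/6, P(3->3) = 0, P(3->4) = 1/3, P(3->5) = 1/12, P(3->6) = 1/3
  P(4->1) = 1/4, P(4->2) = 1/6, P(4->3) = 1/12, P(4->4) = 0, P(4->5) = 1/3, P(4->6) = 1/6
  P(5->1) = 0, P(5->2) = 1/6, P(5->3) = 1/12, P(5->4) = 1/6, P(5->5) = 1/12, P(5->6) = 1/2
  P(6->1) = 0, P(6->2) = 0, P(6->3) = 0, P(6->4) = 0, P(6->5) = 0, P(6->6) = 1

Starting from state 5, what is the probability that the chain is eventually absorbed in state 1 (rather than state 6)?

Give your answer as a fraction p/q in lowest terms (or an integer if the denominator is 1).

Answer: 1051/6785

Derivation:
Let a_i = P(absorbed in 1 | start in state i).
Boundary conditions: a_1 = 1, a_6 = 0.
For each transient state i, a_i = sum_j P(i->j) * a_j:
  a_2 = 1/6*a_1 + 0*a_2 + 1/4*a_3 + 1/12*a_4 + 5/12*a_5 + 1/12*a_6
  a_3 = 1/12*a_1 + 1/6*a_2 + 0*a_3 + 1/3*a_4 + 1/12*a_5 + 1/3*a_6
  a_4 = 1/4*a_1 + 1/6*a_2 + 1/12*a_3 + 0*a_4 + 1/3*a_5 + 1/6*a_6
  a_5 = 0*a_1 + 1/6*a_2 + 1/12*a_3 + 1/6*a_4 + 1/12*a_5 + 1/2*a_6

Substituting a_1 = 1 and a_6 = 0, rearrange to (I - Q) a = r where r[i] = P(i -> 1):
  [1, -1/4, -1/12, -5/12] . (a_2, a_3, a_4, a_5) = 1/6
  [-1/6, 1, -1/3, -1/12] . (a_2, a_3, a_4, a_5) = 1/12
  [-1/6, -1/12, 1, -1/3] . (a_2, a_3, a_4, a_5) = 1/4
  [-1/6, -1/12, -1/6, 11/12] . (a_2, a_3, a_4, a_5) = 0

Solving yields:
  a_2 = 2256/6785
  a_3 = 1889/6785
  a_4 = 516/1357
  a_5 = 1051/6785

Starting state is 5, so the absorption probability is a_5 = 1051/6785.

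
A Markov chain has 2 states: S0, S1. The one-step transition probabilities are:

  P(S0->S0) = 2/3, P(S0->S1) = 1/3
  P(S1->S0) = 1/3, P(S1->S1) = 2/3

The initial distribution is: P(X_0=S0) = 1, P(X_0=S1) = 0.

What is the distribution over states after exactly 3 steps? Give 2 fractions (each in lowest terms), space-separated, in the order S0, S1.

Propagating the distribution step by step (d_{t+1} = d_t * P):
d_0 = (S0=1, S1=0)
  d_1[S0] = 1*2/3 + 0*1/3 = 2/3
  d_1[S1] = 1*1/3 + 0*2/3 = 1/3
d_1 = (S0=2/3, S1=1/3)
  d_2[S0] = 2/3*2/3 + 1/3*1/3 = 5/9
  d_2[S1] = 2/3*1/3 + 1/3*2/3 = 4/9
d_2 = (S0=5/9, S1=4/9)
  d_3[S0] = 5/9*2/3 + 4/9*1/3 = 14/27
  d_3[S1] = 5/9*1/3 + 4/9*2/3 = 13/27
d_3 = (S0=14/27, S1=13/27)

Answer: 14/27 13/27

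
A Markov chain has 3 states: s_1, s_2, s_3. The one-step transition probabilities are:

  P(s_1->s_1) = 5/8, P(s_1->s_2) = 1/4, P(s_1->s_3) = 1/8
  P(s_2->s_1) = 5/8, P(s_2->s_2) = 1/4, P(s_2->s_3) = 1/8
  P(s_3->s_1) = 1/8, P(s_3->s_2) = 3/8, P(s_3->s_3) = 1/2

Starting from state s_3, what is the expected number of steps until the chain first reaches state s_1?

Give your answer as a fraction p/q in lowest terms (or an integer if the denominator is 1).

Answer: 24/7

Derivation:
Let h_i = expected steps to first reach s_1 from state i.
Boundary: h_s_1 = 0.
First-step equations for the other states:
  h_s_2 = 1 + 5/8*h_s_1 + 1/4*h_s_2 + 1/8*h_s_3
  h_s_3 = 1 + 1/8*h_s_1 + 3/8*h_s_2 + 1/2*h_s_3

Substituting h_s_1 = 0 and rearranging gives the linear system (I - Q) h = 1:
  [3/4, -1/8] . (h_s_2, h_s_3) = 1
  [-3/8, 1/2] . (h_s_2, h_s_3) = 1

Solving yields:
  h_s_2 = 40/21
  h_s_3 = 24/7

Starting state is s_3, so the expected hitting time is h_s_3 = 24/7.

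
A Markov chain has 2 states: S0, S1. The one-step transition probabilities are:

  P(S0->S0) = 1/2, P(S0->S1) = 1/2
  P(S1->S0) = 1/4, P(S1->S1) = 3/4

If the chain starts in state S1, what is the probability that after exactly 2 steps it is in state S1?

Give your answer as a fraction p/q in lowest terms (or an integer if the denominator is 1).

Answer: 11/16

Derivation:
Computing P^2 by repeated multiplication:
P^1 =
  S0: [1/2, 1/2]
  S1: [1/4, 3/4]
P^2 =
  S0: [3/8, 5/8]
  S1: [5/16, 11/16]

(P^2)[S1 -> S1] = 11/16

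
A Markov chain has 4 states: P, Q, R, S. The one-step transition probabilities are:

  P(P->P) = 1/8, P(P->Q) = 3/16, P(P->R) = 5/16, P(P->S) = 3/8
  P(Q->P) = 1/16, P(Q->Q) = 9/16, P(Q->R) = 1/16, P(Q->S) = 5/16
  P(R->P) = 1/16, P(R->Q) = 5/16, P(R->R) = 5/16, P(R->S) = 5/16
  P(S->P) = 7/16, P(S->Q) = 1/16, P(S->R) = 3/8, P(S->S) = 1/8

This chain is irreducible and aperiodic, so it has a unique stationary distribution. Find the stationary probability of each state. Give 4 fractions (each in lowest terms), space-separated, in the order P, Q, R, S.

Answer: 49/279 331/1116 95/372 76/279

Derivation:
The stationary distribution satisfies pi = pi * P, i.e.:
  pi_P = 1/8*pi_P + 1/16*pi_Q + 1/16*pi_R + 7/16*pi_S
  pi_Q = 3/16*pi_P + 9/16*pi_Q + 5/16*pi_R + 1/16*pi_S
  pi_R = 5/16*pi_P + 1/16*pi_Q + 5/16*pi_R + 3/8*pi_S
  pi_S = 3/8*pi_P + 5/16*pi_Q + 5/16*pi_R + 1/8*pi_S
with normalization: pi_P + pi_Q + pi_R + pi_S = 1.

Using the first 3 balance equations plus normalization, the linear system A*pi = b is:
  [-7/8, 1/16, 1/16, 7/16] . pi = 0
  [3/16, -7/16, 5/16, 1/16] . pi = 0
  [5/16, 1/16, -11/16, 3/8] . pi = 0
  [1, 1, 1, 1] . pi = 1

Solving yields:
  pi_P = 49/279
  pi_Q = 331/1116
  pi_R = 95/372
  pi_S = 76/279

Verification (pi * P):
  49/279*1/8 + 331/1116*1/16 + 95/372*1/16 + 76/279*7/16 = 49/279 = pi_P  (ok)
  49/279*3/16 + 331/1116*9/16 + 95/372*5/16 + 76/279*1/16 = 331/1116 = pi_Q  (ok)
  49/279*5/16 + 331/1116*1/16 + 95/372*5/16 + 76/279*3/8 = 95/372 = pi_R  (ok)
  49/279*3/8 + 331/1116*5/16 + 95/372*5/16 + 76/279*1/8 = 76/279 = pi_S  (ok)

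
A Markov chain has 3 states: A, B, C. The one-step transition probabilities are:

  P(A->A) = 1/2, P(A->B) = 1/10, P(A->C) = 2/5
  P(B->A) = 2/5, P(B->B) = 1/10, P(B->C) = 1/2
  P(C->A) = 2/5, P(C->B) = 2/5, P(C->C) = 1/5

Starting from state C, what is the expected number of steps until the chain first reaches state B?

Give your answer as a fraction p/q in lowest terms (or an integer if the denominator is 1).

Answer: 15/4

Derivation:
Let h_i = expected steps to first reach B from state i.
Boundary: h_B = 0.
First-step equations for the other states:
  h_A = 1 + 1/2*h_A + 1/10*h_B + 2/5*h_C
  h_C = 1 + 2/5*h_A + 2/5*h_B + 1/5*h_C

Substituting h_B = 0 and rearranging gives the linear system (I - Q) h = 1:
  [1/2, -2/5] . (h_A, h_C) = 1
  [-2/5, 4/5] . (h_A, h_C) = 1

Solving yields:
  h_A = 5
  h_C = 15/4

Starting state is C, so the expected hitting time is h_C = 15/4.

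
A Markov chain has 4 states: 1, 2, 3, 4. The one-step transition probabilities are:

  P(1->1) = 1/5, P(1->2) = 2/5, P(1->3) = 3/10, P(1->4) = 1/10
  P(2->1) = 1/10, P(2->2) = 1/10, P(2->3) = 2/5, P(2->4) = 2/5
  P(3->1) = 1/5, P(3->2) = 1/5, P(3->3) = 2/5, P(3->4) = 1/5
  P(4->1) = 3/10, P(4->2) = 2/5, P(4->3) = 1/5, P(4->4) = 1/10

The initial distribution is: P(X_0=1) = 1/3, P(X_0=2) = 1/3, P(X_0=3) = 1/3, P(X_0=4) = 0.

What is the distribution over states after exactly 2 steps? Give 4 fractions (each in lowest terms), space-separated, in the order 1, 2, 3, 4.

Answer: 1/5 77/300 101/300 31/150

Derivation:
Propagating the distribution step by step (d_{t+1} = d_t * P):
d_0 = (1=1/3, 2=1/3, 3=1/3, 4=0)
  d_1[1] = 1/3*1/5 + 1/3*1/10 + 1/3*1/5 + 0*3/10 = 1/6
  d_1[2] = 1/3*2/5 + 1/3*1/10 + 1/3*1/5 + 0*2/5 = 7/30
  d_1[3] = 1/3*3/10 + 1/3*2/5 + 1/3*2/5 + 0*1/5 = 11/30
  d_1[4] = 1/3*1/10 + 1/3*2/5 + 1/3*1/5 + 0*1/10 = 7/30
d_1 = (1=1/6, 2=7/30, 3=11/30, 4=7/30)
  d_2[1] = 1/6*1/5 + 7/30*1/10 + 11/30*1/5 + 7/30*3/10 = 1/5
  d_2[2] = 1/6*2/5 + 7/30*1/10 + 11/30*1/5 + 7/30*2/5 = 77/300
  d_2[3] = 1/6*3/10 + 7/30*2/5 + 11/30*2/5 + 7/30*1/5 = 101/300
  d_2[4] = 1/6*1/10 + 7/30*2/5 + 11/30*1/5 + 7/30*1/10 = 31/150
d_2 = (1=1/5, 2=77/300, 3=101/300, 4=31/150)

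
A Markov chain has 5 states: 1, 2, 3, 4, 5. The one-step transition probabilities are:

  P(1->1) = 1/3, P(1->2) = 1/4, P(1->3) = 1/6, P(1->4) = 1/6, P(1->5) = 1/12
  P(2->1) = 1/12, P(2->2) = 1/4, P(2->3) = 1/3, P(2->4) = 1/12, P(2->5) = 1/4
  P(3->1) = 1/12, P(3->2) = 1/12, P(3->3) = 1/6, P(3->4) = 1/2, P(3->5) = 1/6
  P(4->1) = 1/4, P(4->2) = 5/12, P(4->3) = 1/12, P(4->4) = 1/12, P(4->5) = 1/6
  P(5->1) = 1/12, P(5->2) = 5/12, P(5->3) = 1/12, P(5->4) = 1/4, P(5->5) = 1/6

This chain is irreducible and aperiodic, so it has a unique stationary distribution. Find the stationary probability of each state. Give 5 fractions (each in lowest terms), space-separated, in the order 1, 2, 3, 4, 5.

Answer: 1645/10548 2983/10548 961/5274 473/2344 3739/21096

Derivation:
The stationary distribution satisfies pi = pi * P, i.e.:
  pi_1 = 1/3*pi_1 + 1/12*pi_2 + 1/12*pi_3 + 1/4*pi_4 + 1/12*pi_5
  pi_2 = 1/4*pi_1 + 1/4*pi_2 + 1/12*pi_3 + 5/12*pi_4 + 5/12*pi_5
  pi_3 = 1/6*pi_1 + 1/3*pi_2 + 1/6*pi_3 + 1/12*pi_4 + 1/12*pi_5
  pi_4 = 1/6*pi_1 + 1/12*pi_2 + 1/2*pi_3 + 1/12*pi_4 + 1/4*pi_5
  pi_5 = 1/12*pi_1 + 1/4*pi_2 + 1/6*pi_3 + 1/6*pi_4 + 1/6*pi_5
with normalization: pi_1 + pi_2 + pi_3 + pi_4 + pi_5 = 1.

Using the first 4 balance equations plus normalization, the linear system A*pi = b is:
  [-2/3, 1/12, 1/12, 1/4, 1/12] . pi = 0
  [1/4, -3/4, 1/12, 5/12, 5/12] . pi = 0
  [1/6, 1/3, -5/6, 1/12, 1/12] . pi = 0
  [1/6, 1/12, 1/2, -11/12, 1/4] . pi = 0
  [1, 1, 1, 1, 1] . pi = 1

Solving yields:
  pi_1 = 1645/10548
  pi_2 = 2983/10548
  pi_3 = 961/5274
  pi_4 = 473/2344
  pi_5 = 3739/21096

Verification (pi * P):
  1645/10548*1/3 + 2983/10548*1/12 + 961/5274*1/12 + 473/2344*1/4 + 3739/21096*1/12 = 1645/10548 = pi_1  (ok)
  1645/10548*1/4 + 2983/10548*1/4 + 961/5274*1/12 + 473/2344*5/12 + 3739/21096*5/12 = 2983/10548 = pi_2  (ok)
  1645/10548*1/6 + 2983/10548*1/3 + 961/5274*1/6 + 473/2344*1/12 + 3739/21096*1/12 = 961/5274 = pi_3  (ok)
  1645/10548*1/6 + 2983/10548*1/12 + 961/5274*1/2 + 473/2344*1/12 + 3739/21096*1/4 = 473/2344 = pi_4  (ok)
  1645/10548*1/12 + 2983/10548*1/4 + 961/5274*1/6 + 473/2344*1/6 + 3739/21096*1/6 = 3739/21096 = pi_5  (ok)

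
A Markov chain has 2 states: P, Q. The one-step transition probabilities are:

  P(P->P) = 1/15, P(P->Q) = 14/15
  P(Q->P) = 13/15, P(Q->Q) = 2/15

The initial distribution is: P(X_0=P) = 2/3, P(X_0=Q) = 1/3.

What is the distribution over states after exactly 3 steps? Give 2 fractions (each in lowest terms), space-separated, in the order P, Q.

Propagating the distribution step by step (d_{t+1} = d_t * P):
d_0 = (P=2/3, Q=1/3)
  d_1[P] = 2/3*1/15 + 1/3*13/15 = 1/3
  d_1[Q] = 2/3*14/15 + 1/3*2/15 = 2/3
d_1 = (P=1/3, Q=2/3)
  d_2[P] = 1/3*1/15 + 2/3*13/15 = 3/5
  d_2[Q] = 1/3*14/15 + 2/3*2/15 = 2/5
d_2 = (P=3/5, Q=2/5)
  d_3[P] = 3/5*1/15 + 2/5*13/15 = 29/75
  d_3[Q] = 3/5*14/15 + 2/5*2/15 = 46/75
d_3 = (P=29/75, Q=46/75)

Answer: 29/75 46/75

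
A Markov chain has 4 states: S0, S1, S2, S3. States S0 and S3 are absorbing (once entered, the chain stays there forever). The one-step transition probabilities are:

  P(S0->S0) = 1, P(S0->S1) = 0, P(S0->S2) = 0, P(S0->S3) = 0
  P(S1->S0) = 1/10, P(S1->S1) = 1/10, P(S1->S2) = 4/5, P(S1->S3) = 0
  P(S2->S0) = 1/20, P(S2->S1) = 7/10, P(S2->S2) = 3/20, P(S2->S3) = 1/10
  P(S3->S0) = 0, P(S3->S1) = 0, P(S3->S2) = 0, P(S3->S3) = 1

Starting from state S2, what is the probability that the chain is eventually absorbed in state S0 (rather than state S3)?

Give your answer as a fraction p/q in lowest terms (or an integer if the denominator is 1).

Answer: 23/41

Derivation:
Let a_i = P(absorbed in S0 | start in state i).
Boundary conditions: a_S0 = 1, a_S3 = 0.
For each transient state i, a_i = sum_j P(i->j) * a_j:
  a_S1 = 1/10*a_S0 + 1/10*a_S1 + 4/5*a_S2 + 0*a_S3
  a_S2 = 1/20*a_S0 + 7/10*a_S1 + 3/20*a_S2 + 1/10*a_S3

Substituting a_S0 = 1 and a_S3 = 0, rearrange to (I - Q) a = r where r[i] = P(i -> S0):
  [9/10, -4/5] . (a_S1, a_S2) = 1/10
  [-7/10, 17/20] . (a_S1, a_S2) = 1/20

Solving yields:
  a_S1 = 25/41
  a_S2 = 23/41

Starting state is S2, so the absorption probability is a_S2 = 23/41.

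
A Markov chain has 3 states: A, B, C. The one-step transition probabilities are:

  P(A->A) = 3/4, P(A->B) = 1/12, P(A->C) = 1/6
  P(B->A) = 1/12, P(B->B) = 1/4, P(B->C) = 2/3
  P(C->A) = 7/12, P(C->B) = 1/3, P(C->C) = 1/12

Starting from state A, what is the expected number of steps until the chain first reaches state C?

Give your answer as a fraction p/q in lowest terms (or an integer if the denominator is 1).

Answer: 60/13

Derivation:
Let h_i = expected steps to first reach C from state i.
Boundary: h_C = 0.
First-step equations for the other states:
  h_A = 1 + 3/4*h_A + 1/12*h_B + 1/6*h_C
  h_B = 1 + 1/12*h_A + 1/4*h_B + 2/3*h_C

Substituting h_C = 0 and rearranging gives the linear system (I - Q) h = 1:
  [1/4, -1/12] . (h_A, h_B) = 1
  [-1/12, 3/4] . (h_A, h_B) = 1

Solving yields:
  h_A = 60/13
  h_B = 24/13

Starting state is A, so the expected hitting time is h_A = 60/13.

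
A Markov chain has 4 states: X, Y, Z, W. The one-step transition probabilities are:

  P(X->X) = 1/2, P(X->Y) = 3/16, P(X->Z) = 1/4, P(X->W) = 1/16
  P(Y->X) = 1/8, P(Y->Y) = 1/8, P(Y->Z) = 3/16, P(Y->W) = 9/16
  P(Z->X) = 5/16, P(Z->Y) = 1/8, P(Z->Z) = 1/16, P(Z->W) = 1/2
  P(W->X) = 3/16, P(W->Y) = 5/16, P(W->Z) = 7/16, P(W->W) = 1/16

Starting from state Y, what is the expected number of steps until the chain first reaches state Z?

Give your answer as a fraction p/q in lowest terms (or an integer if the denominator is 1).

Answer: 3968/1097

Derivation:
Let h_i = expected steps to first reach Z from state i.
Boundary: h_Z = 0.
First-step equations for the other states:
  h_X = 1 + 1/2*h_X + 3/16*h_Y + 1/4*h_Z + 1/16*h_W
  h_Y = 1 + 1/8*h_X + 1/8*h_Y + 3/16*h_Z + 9/16*h_W
  h_W = 1 + 3/16*h_X + 5/16*h_Y + 7/16*h_Z + 1/16*h_W

Substituting h_Z = 0 and rearranging gives the linear system (I - Q) h = 1:
  [1/2, -3/16, -1/16] . (h_X, h_Y, h_W) = 1
  [-1/8, 7/8, -9/16] . (h_X, h_Y, h_W) = 1
  [-3/16, -5/16, 15/16] . (h_X, h_Y, h_W) = 1

Solving yields:
  h_X = 4096/1097
  h_Y = 3968/1097
  h_W = 3312/1097

Starting state is Y, so the expected hitting time is h_Y = 3968/1097.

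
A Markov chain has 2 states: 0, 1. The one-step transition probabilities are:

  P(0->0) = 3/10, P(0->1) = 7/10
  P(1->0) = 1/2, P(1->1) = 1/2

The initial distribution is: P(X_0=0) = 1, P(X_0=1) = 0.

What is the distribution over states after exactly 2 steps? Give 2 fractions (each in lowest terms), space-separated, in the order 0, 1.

Answer: 11/25 14/25

Derivation:
Propagating the distribution step by step (d_{t+1} = d_t * P):
d_0 = (0=1, 1=0)
  d_1[0] = 1*3/10 + 0*1/2 = 3/10
  d_1[1] = 1*7/10 + 0*1/2 = 7/10
d_1 = (0=3/10, 1=7/10)
  d_2[0] = 3/10*3/10 + 7/10*1/2 = 11/25
  d_2[1] = 3/10*7/10 + 7/10*1/2 = 14/25
d_2 = (0=11/25, 1=14/25)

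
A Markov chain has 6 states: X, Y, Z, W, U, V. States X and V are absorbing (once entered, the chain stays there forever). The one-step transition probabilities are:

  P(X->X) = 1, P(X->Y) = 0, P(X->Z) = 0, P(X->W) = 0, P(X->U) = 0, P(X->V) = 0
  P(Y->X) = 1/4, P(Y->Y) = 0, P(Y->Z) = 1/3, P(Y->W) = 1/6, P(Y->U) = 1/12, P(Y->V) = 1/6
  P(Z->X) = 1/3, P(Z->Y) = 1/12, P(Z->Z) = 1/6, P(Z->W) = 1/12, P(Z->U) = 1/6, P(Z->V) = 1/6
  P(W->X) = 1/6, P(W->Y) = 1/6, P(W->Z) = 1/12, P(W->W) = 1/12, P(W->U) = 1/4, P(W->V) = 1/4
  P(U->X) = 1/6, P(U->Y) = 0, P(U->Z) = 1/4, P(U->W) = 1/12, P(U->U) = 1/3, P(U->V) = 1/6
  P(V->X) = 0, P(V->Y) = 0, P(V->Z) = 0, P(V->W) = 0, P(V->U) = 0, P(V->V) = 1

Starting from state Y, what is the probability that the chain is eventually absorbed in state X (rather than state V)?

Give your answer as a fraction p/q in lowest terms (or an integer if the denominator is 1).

Answer: 325/558

Derivation:
Let a_i = P(absorbed in X | start in state i).
Boundary conditions: a_X = 1, a_V = 0.
For each transient state i, a_i = sum_j P(i->j) * a_j:
  a_Y = 1/4*a_X + 0*a_Y + 1/3*a_Z + 1/6*a_W + 1/12*a_U + 1/6*a_V
  a_Z = 1/3*a_X + 1/12*a_Y + 1/6*a_Z + 1/12*a_W + 1/6*a_U + 1/6*a_V
  a_W = 1/6*a_X + 1/6*a_Y + 1/12*a_Z + 1/12*a_W + 1/4*a_U + 1/4*a_V
  a_U = 1/6*a_X + 0*a_Y + 1/4*a_Z + 1/12*a_W + 1/3*a_U + 1/6*a_V

Substituting a_X = 1 and a_V = 0, rearrange to (I - Q) a = r where r[i] = P(i -> X):
  [1, -1/3, -1/6, -1/12] . (a_Y, a_Z, a_W, a_U) = 1/4
  [-1/12, 5/6, -1/12, -1/6] . (a_Y, a_Z, a_W, a_U) = 1/3
  [-1/6, -1/12, 11/12, -1/4] . (a_Y, a_Z, a_W, a_U) = 1/6
  [0, -1/4, -1/12, 2/3] . (a_Y, a_Z, a_W, a_U) = 1/6

Solving yields:
  a_Y = 325/558
  a_Z = 1031/1674
  a_W = 823/1674
  a_U = 454/837

Starting state is Y, so the absorption probability is a_Y = 325/558.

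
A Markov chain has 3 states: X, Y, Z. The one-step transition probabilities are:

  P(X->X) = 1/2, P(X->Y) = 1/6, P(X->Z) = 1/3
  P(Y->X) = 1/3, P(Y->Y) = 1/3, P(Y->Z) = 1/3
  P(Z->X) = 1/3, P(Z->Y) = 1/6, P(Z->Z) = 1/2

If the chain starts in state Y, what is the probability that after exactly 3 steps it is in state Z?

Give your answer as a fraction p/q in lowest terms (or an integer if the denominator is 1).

Computing P^3 by repeated multiplication:
P^1 =
  X: [1/2, 1/6, 1/3]
  Y: [1/3, 1/3, 1/3]
  Z: [1/3, 1/6, 1/2]
P^2 =
  X: [5/12, 7/36, 7/18]
  Y: [7/18, 2/9, 7/18]
  Z: [7/18, 7/36, 5/12]
P^3 =
  X: [29/72, 43/216, 43/108]
  Y: [43/108, 11/54, 43/108]
  Z: [43/108, 43/216, 29/72]

(P^3)[Y -> Z] = 43/108

Answer: 43/108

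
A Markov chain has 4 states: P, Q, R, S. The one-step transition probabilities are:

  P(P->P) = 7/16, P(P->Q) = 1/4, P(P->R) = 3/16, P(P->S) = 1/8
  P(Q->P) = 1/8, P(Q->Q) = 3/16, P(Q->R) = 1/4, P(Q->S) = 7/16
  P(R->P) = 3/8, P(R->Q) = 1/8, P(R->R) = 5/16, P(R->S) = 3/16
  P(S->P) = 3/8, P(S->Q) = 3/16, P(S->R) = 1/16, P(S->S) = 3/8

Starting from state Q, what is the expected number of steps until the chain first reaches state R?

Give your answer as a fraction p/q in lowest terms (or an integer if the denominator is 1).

Let h_i = expected steps to first reach R from state i.
Boundary: h_R = 0.
First-step equations for the other states:
  h_P = 1 + 7/16*h_P + 1/4*h_Q + 3/16*h_R + 1/8*h_S
  h_Q = 1 + 1/8*h_P + 3/16*h_Q + 1/4*h_R + 7/16*h_S
  h_S = 1 + 3/8*h_P + 3/16*h_Q + 1/16*h_R + 3/8*h_S

Substituting h_R = 0 and rearranging gives the linear system (I - Q) h = 1:
  [9/16, -1/4, -1/8] . (h_P, h_Q, h_S) = 1
  [-1/8, 13/16, -7/16] . (h_P, h_Q, h_S) = 1
  [-3/8, -3/16, 5/8] . (h_P, h_Q, h_S) = 1

Solving yields:
  h_P = 3344/565
  h_Q = 3312/565
  h_S = 3904/565

Starting state is Q, so the expected hitting time is h_Q = 3312/565.

Answer: 3312/565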